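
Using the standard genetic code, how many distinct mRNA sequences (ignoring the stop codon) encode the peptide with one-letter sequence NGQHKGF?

Asn: 2 codons.
Gly: 4 codons.
Gln: 2 codons.
His: 2 codons.
Lys: 2 codons.
Gly: 4 codons.
Phe: 2 codons.
2 × 4 × 2 × 2 × 2 × 4 × 2 = 512.

512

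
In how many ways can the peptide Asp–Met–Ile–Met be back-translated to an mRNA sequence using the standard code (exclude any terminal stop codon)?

Asp: 2 codons.
Met: 1 codon.
Ile: 3 codons.
Met: 1 codon.
2 × 1 × 3 × 1 = 6.

6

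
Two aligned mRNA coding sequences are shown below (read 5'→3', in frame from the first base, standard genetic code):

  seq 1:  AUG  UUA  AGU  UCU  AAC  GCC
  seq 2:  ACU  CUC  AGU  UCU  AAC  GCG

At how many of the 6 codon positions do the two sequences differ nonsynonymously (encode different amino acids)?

1

Codon 1: AUG Met / ACU Thr — nonsynonymous.
Codon 2: UUA Leu / CUC Leu — synonymous.
Codon 3: AGU Ser / AGU Ser — identical.
Codon 4: UCU Ser / UCU Ser — identical.
Codon 5: AAC Asn / AAC Asn — identical.
Codon 6: GCC Ala / GCG Ala — synonymous.
Nonsynonymous differences: 1.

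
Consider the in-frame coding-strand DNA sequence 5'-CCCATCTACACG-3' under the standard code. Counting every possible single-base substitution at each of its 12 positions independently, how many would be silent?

Codon 1 (CCC, Pro): 3 synonymous substitutions.
Codon 2 (ATC, Ile): 2 synonymous substitutions.
Codon 3 (TAC, Tyr): 1 synonymous substitution.
Codon 4 (ACG, Thr): 3 synonymous substitutions.
Total: 3 + 2 + 1 + 3 = 9.

9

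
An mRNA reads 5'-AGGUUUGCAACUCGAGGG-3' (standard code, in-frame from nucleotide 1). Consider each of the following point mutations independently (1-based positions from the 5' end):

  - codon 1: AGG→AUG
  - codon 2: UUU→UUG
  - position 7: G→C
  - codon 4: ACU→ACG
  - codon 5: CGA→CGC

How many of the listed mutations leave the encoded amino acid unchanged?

Codon 1: AGG (Arg) → AUG (Met) — missense.
Codon 2: UUU (Phe) → UUG (Leu) — missense.
Codon 3: GCA (Ala) → CCA (Pro) — missense.
Codon 4: ACU (Thr) → ACG (Thr) — synonymous.
Codon 5: CGA (Arg) → CGC (Arg) — synonymous.
Synonymous: 2 of 5.

2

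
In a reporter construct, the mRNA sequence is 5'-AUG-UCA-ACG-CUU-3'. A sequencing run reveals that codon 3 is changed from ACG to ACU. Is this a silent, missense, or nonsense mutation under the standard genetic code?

silent

Position 9 falls in codon 3: ACG → Thr.
After the substitution the codon is ACU → Thr.
Both encode Thr, so the change is synonymous.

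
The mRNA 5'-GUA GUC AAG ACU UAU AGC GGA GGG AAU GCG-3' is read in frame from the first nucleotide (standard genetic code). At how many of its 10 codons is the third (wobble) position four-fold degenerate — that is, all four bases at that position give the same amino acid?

Codon 1 GUA (Val): third position 4-fold.
Codon 2 GUC (Val): third position 4-fold.
Codon 3 AAG (Lys): third position 2-fold.
Codon 4 ACU (Thr): third position 4-fold.
Codon 5 UAU (Tyr): third position 2-fold.
Codon 6 AGC (Ser): third position 2-fold.
Codon 7 GGA (Gly): third position 4-fold.
Codon 8 GGG (Gly): third position 4-fold.
Codon 9 AAU (Asn): third position 2-fold.
Codon 10 GCG (Ala): third position 4-fold.
Four-fold degenerate third positions: 6.

6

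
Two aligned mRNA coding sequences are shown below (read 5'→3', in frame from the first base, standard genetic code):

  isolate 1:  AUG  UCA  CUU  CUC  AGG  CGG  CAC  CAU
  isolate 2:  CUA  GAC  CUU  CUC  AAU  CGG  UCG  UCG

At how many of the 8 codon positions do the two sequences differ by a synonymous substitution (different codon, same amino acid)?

Codon 1: AUG Met / CUA Leu — nonsynonymous.
Codon 2: UCA Ser / GAC Asp — nonsynonymous.
Codon 3: CUU Leu / CUU Leu — identical.
Codon 4: CUC Leu / CUC Leu — identical.
Codon 5: AGG Arg / AAU Asn — nonsynonymous.
Codon 6: CGG Arg / CGG Arg — identical.
Codon 7: CAC His / UCG Ser — nonsynonymous.
Codon 8: CAU His / UCG Ser — nonsynonymous.
Synonymous differences: 0.

0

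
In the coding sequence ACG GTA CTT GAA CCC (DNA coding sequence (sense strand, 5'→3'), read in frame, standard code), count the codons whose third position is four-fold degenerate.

4

Codon 1 ACG (Thr): third position 4-fold.
Codon 2 GTA (Val): third position 4-fold.
Codon 3 CTT (Leu): third position 4-fold.
Codon 4 GAA (Glu): third position 2-fold.
Codon 5 CCC (Pro): third position 4-fold.
Four-fold degenerate third positions: 4.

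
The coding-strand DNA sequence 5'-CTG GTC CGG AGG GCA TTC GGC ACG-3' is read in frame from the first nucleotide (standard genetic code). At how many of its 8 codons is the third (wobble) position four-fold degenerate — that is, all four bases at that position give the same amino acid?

6

Codon 1 CTG (Leu): third position 4-fold.
Codon 2 GTC (Val): third position 4-fold.
Codon 3 CGG (Arg): third position 4-fold.
Codon 4 AGG (Arg): third position 2-fold.
Codon 5 GCA (Ala): third position 4-fold.
Codon 6 TTC (Phe): third position 2-fold.
Codon 7 GGC (Gly): third position 4-fold.
Codon 8 ACG (Thr): third position 4-fold.
Four-fold degenerate third positions: 6.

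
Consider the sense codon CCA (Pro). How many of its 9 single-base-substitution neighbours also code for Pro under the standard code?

Position 1: none → 0 synonymous.
Position 2: none → 0 synonymous.
Position 3: CCT, CCC, CCG → 3 synonymous.
Total: 0 + 0 + 3 = 3.

3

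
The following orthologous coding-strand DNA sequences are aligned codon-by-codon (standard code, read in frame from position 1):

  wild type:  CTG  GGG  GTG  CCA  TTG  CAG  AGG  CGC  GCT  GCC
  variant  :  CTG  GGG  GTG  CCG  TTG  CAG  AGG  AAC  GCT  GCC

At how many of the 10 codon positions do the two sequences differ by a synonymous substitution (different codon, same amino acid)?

Codon 1: CTG Leu / CTG Leu — identical.
Codon 2: GGG Gly / GGG Gly — identical.
Codon 3: GTG Val / GTG Val — identical.
Codon 4: CCA Pro / CCG Pro — synonymous.
Codon 5: TTG Leu / TTG Leu — identical.
Codon 6: CAG Gln / CAG Gln — identical.
Codon 7: AGG Arg / AGG Arg — identical.
Codon 8: CGC Arg / AAC Asn — nonsynonymous.
Codon 9: GCT Ala / GCT Ala — identical.
Codon 10: GCC Ala / GCC Ala — identical.
Synonymous differences: 1.

1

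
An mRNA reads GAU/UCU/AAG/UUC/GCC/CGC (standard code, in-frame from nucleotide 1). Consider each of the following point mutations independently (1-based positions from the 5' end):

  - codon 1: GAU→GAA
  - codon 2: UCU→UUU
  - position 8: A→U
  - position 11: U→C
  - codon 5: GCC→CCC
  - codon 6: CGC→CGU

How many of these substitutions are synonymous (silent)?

1

Codon 1: GAU (Asp) → GAA (Glu) — missense.
Codon 2: UCU (Ser) → UUU (Phe) — missense.
Codon 3: AAG (Lys) → AUG (Met) — missense.
Codon 4: UUC (Phe) → UCC (Ser) — missense.
Codon 5: GCC (Ala) → CCC (Pro) — missense.
Codon 6: CGC (Arg) → CGU (Arg) — synonymous.
Synonymous: 1 of 6.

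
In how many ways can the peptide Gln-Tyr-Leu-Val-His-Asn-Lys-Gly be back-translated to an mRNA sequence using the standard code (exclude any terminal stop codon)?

3072

Gln: 2 codons.
Tyr: 2 codons.
Leu: 6 codons.
Val: 4 codons.
His: 2 codons.
Asn: 2 codons.
Lys: 2 codons.
Gly: 4 codons.
2 × 2 × 6 × 4 × 2 × 2 × 2 × 4 = 3072.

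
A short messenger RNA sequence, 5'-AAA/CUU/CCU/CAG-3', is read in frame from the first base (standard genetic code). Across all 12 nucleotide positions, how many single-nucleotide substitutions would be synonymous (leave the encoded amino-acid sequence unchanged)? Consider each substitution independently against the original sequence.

8

Codon 1 (AAA, Lys): 1 synonymous substitution.
Codon 2 (CUU, Leu): 3 synonymous substitutions.
Codon 3 (CCU, Pro): 3 synonymous substitutions.
Codon 4 (CAG, Gln): 1 synonymous substitution.
Total: 1 + 3 + 3 + 1 = 8.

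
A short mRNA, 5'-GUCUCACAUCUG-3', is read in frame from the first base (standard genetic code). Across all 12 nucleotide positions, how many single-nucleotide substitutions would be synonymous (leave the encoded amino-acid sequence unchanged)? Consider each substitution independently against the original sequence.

11

Codon 1 (GUC, Val): 3 synonymous substitutions.
Codon 2 (UCA, Ser): 3 synonymous substitutions.
Codon 3 (CAU, His): 1 synonymous substitution.
Codon 4 (CUG, Leu): 4 synonymous substitutions.
Total: 3 + 3 + 1 + 4 = 11.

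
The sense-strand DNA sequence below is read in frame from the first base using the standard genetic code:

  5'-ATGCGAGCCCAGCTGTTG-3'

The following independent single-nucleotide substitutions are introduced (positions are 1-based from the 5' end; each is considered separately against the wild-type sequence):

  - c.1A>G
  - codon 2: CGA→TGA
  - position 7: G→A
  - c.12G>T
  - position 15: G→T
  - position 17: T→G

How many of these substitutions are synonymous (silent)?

Codon 1: ATG (Met) → GTG (Val) — missense.
Codon 2: CGA (Arg) → TGA (Stop) — nonsense.
Codon 3: GCC (Ala) → ACC (Thr) — missense.
Codon 4: CAG (Gln) → CAT (His) — missense.
Codon 5: CTG (Leu) → CTT (Leu) — synonymous.
Codon 6: TTG (Leu) → TGG (Trp) — missense.
Synonymous: 1 of 6.

1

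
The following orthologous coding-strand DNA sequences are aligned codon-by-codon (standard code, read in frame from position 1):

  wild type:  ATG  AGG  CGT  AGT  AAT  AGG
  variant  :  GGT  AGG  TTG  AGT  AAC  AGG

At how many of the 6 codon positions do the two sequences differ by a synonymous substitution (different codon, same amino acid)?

1

Codon 1: ATG Met / GGT Gly — nonsynonymous.
Codon 2: AGG Arg / AGG Arg — identical.
Codon 3: CGT Arg / TTG Leu — nonsynonymous.
Codon 4: AGT Ser / AGT Ser — identical.
Codon 5: AAT Asn / AAC Asn — synonymous.
Codon 6: AGG Arg / AGG Arg — identical.
Synonymous differences: 1.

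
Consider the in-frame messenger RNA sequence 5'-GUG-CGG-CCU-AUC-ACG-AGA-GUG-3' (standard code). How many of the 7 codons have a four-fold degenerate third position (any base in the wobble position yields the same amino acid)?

5

Codon 1 GUG (Val): third position 4-fold.
Codon 2 CGG (Arg): third position 4-fold.
Codon 3 CCU (Pro): third position 4-fold.
Codon 4 AUC (Ile): third position 3-fold.
Codon 5 ACG (Thr): third position 4-fold.
Codon 6 AGA (Arg): third position 2-fold.
Codon 7 GUG (Val): third position 4-fold.
Four-fold degenerate third positions: 5.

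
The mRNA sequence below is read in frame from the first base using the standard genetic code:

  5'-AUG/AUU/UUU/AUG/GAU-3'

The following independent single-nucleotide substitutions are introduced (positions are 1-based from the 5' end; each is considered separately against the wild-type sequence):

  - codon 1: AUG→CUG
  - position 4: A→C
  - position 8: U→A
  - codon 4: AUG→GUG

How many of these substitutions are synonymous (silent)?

0

Codon 1: AUG (Met) → CUG (Leu) — missense.
Codon 2: AUU (Ile) → CUU (Leu) — missense.
Codon 3: UUU (Phe) → UAU (Tyr) — missense.
Codon 4: AUG (Met) → GUG (Val) — missense.
Synonymous: 0 of 4.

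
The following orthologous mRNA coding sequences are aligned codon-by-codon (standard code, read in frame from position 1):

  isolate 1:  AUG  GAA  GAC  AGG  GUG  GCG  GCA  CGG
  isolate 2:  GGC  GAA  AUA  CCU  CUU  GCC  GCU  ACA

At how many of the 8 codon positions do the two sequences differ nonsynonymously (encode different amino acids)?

Codon 1: AUG Met / GGC Gly — nonsynonymous.
Codon 2: GAA Glu / GAA Glu — identical.
Codon 3: GAC Asp / AUA Ile — nonsynonymous.
Codon 4: AGG Arg / CCU Pro — nonsynonymous.
Codon 5: GUG Val / CUU Leu — nonsynonymous.
Codon 6: GCG Ala / GCC Ala — synonymous.
Codon 7: GCA Ala / GCU Ala — synonymous.
Codon 8: CGG Arg / ACA Thr — nonsynonymous.
Nonsynonymous differences: 5.

5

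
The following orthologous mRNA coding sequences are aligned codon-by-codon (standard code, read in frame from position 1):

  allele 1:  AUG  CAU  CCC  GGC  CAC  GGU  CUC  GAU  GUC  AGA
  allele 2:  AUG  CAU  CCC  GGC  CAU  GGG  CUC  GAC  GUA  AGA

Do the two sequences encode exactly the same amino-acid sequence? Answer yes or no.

Codon 1: AUG Met / AUG Met — identical.
Codon 2: CAU His / CAU His — identical.
Codon 3: CCC Pro / CCC Pro — identical.
Codon 4: GGC Gly / GGC Gly — identical.
Codon 5: CAC His / CAU His — synonymous.
Codon 6: GGU Gly / GGG Gly — synonymous.
Codon 7: CUC Leu / CUC Leu — identical.
Codon 8: GAU Asp / GAC Asp — synonymous.
Codon 9: GUC Val / GUA Val — synonymous.
Codon 10: AGA Arg / AGA Arg — identical.
Nonsynonymous differences: 0 → same protein.

yes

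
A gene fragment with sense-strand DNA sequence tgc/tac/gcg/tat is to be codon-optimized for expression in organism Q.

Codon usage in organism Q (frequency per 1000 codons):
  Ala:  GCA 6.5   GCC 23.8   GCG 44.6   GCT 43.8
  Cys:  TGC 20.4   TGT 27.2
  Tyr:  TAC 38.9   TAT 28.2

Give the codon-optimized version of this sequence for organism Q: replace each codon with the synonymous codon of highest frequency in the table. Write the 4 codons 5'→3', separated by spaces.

TGT TAC GCG TAC

Codon 1 (Cys): best is TGT at 27.2.
Codon 2 (Tyr): best is TAC at 38.9.
Codon 3 (Ala): best is GCG at 44.6.
Codon 4 (Tyr): best is TAC at 38.9.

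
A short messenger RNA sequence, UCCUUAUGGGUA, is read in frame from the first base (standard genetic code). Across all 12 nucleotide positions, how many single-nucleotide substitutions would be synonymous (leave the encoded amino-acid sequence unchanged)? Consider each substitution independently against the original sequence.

8

Codon 1 (UCC, Ser): 3 synonymous substitutions.
Codon 2 (UUA, Leu): 2 synonymous substitutions.
Codon 3 (UGG, Trp): 0 synonymous substitutions.
Codon 4 (GUA, Val): 3 synonymous substitutions.
Total: 3 + 2 + 0 + 3 = 8.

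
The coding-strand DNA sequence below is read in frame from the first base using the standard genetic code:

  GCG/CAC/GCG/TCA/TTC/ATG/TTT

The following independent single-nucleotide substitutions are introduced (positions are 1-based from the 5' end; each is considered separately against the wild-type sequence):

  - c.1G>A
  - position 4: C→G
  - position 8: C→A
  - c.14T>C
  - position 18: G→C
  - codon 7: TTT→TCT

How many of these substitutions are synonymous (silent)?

0

Codon 1: GCG (Ala) → ACG (Thr) — missense.
Codon 2: CAC (His) → GAC (Asp) — missense.
Codon 3: GCG (Ala) → GAG (Glu) — missense.
Codon 5: TTC (Phe) → TCC (Ser) — missense.
Codon 6: ATG (Met) → ATC (Ile) — missense.
Codon 7: TTT (Phe) → TCT (Ser) — missense.
Synonymous: 0 of 6.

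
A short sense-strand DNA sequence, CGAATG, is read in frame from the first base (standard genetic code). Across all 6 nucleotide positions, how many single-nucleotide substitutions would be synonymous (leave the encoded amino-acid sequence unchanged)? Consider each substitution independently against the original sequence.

Codon 1 (CGA, Arg): 4 synonymous substitutions.
Codon 2 (ATG, Met): 0 synonymous substitutions.
Total: 4 + 0 = 4.

4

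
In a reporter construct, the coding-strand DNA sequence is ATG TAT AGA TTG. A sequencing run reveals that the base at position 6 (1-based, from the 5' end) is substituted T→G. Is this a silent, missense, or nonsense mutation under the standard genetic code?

nonsense

Position 6 falls in codon 2: TAT → Tyr.
After the substitution the codon is TAG → Stop.
The new codon is a stop codon, so this is a nonsense mutation.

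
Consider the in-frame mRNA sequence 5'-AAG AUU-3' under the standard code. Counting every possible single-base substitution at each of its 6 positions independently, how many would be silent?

Codon 1 (AAG, Lys): 1 synonymous substitution.
Codon 2 (AUU, Ile): 2 synonymous substitutions.
Total: 1 + 2 = 3.

3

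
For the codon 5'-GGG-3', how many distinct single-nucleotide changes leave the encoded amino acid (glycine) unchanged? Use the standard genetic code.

Position 1: none → 0 synonymous.
Position 2: none → 0 synonymous.
Position 3: GGU, GGC, GGA → 3 synonymous.
Total: 0 + 0 + 3 = 3.

3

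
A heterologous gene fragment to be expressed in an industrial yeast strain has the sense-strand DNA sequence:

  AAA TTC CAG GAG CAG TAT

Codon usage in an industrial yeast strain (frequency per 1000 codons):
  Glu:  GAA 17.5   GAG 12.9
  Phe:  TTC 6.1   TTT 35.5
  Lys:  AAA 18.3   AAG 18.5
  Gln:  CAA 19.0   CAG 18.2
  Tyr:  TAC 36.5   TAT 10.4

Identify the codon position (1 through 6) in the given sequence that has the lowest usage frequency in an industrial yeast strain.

2

Codon 1 AAA (Lys): 18.3 per 1000.
Codon 2 TTC (Phe): 6.1 per 1000.
Codon 3 CAG (Gln): 18.2 per 1000.
Codon 4 GAG (Glu): 12.9 per 1000.
Codon 5 CAG (Gln): 18.2 per 1000.
Codon 6 TAT (Tyr): 10.4 per 1000.
Lowest frequency is 6.1 at codon 2.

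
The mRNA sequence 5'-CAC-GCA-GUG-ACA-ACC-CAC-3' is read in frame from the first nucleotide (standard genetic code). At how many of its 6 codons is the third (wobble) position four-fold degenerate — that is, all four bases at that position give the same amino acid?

Codon 1 CAC (His): third position 2-fold.
Codon 2 GCA (Ala): third position 4-fold.
Codon 3 GUG (Val): third position 4-fold.
Codon 4 ACA (Thr): third position 4-fold.
Codon 5 ACC (Thr): third position 4-fold.
Codon 6 CAC (His): third position 2-fold.
Four-fold degenerate third positions: 4.

4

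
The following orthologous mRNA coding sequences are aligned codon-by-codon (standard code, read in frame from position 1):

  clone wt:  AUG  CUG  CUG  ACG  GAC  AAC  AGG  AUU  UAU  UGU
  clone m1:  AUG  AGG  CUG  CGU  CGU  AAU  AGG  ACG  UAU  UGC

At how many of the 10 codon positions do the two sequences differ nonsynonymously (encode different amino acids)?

4

Codon 1: AUG Met / AUG Met — identical.
Codon 2: CUG Leu / AGG Arg — nonsynonymous.
Codon 3: CUG Leu / CUG Leu — identical.
Codon 4: ACG Thr / CGU Arg — nonsynonymous.
Codon 5: GAC Asp / CGU Arg — nonsynonymous.
Codon 6: AAC Asn / AAU Asn — synonymous.
Codon 7: AGG Arg / AGG Arg — identical.
Codon 8: AUU Ile / ACG Thr — nonsynonymous.
Codon 9: UAU Tyr / UAU Tyr — identical.
Codon 10: UGU Cys / UGC Cys — synonymous.
Nonsynonymous differences: 4.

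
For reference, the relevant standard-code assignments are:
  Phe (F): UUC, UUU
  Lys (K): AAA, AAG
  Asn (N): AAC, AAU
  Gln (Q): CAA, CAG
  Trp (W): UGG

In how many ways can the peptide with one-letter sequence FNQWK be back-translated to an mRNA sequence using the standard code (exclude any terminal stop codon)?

Phe: 2 codons.
Asn: 2 codons.
Gln: 2 codons.
Trp: 1 codon.
Lys: 2 codons.
2 × 2 × 2 × 1 × 2 = 16.

16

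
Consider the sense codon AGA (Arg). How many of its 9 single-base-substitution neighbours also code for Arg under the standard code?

Position 1: CGA → 1 synonymous.
Position 2: none → 0 synonymous.
Position 3: AGG → 1 synonymous.
Total: 1 + 0 + 1 = 2.

2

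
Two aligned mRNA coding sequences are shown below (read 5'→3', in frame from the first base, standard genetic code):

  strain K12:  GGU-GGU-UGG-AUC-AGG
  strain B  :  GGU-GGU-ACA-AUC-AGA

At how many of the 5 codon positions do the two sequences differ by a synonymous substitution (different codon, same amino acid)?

Codon 1: GGU Gly / GGU Gly — identical.
Codon 2: GGU Gly / GGU Gly — identical.
Codon 3: UGG Trp / ACA Thr — nonsynonymous.
Codon 4: AUC Ile / AUC Ile — identical.
Codon 5: AGG Arg / AGA Arg — synonymous.
Synonymous differences: 1.

1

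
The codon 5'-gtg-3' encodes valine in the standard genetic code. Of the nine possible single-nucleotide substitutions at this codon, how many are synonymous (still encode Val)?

3

Position 1: none → 0 synonymous.
Position 2: none → 0 synonymous.
Position 3: GTT, GTC, GTA → 3 synonymous.
Total: 0 + 0 + 3 = 3.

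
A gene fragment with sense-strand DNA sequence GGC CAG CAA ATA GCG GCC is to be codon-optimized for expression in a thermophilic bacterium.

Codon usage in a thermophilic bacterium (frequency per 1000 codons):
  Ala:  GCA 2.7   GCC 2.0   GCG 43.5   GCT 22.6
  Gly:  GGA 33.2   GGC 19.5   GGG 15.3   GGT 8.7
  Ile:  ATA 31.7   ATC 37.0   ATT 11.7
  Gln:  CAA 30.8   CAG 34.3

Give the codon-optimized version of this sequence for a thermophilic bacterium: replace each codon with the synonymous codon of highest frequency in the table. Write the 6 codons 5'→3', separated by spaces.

Codon 1 (Gly): best is GGA at 33.2.
Codon 2 (Gln): best is CAG at 34.3.
Codon 3 (Gln): best is CAG at 34.3.
Codon 4 (Ile): best is ATC at 37.0.
Codon 5 (Ala): best is GCG at 43.5.
Codon 6 (Ala): best is GCG at 43.5.

GGA CAG CAG ATC GCG GCG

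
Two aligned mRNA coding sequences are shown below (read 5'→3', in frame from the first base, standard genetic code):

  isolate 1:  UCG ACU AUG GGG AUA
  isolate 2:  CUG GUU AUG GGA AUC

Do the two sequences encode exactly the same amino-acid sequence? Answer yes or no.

Codon 1: UCG Ser / CUG Leu — nonsynonymous.
Codon 2: ACU Thr / GUU Val — nonsynonymous.
Codon 3: AUG Met / AUG Met — identical.
Codon 4: GGG Gly / GGA Gly — synonymous.
Codon 5: AUA Ile / AUC Ile — synonymous.
Nonsynonymous differences: 2 → different protein.

no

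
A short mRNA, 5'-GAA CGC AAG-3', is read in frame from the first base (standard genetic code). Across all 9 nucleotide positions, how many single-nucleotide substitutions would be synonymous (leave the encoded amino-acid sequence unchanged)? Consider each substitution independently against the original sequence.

5

Codon 1 (GAA, Glu): 1 synonymous substitution.
Codon 2 (CGC, Arg): 3 synonymous substitutions.
Codon 3 (AAG, Lys): 1 synonymous substitution.
Total: 1 + 3 + 1 = 5.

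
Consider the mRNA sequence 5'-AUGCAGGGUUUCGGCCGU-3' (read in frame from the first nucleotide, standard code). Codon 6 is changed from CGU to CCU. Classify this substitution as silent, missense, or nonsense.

missense

Position 17 falls in codon 6: CGU → Arg.
After the substitution the codon is CCU → Pro.
Arg ≠ Pro, so this is a missense mutation.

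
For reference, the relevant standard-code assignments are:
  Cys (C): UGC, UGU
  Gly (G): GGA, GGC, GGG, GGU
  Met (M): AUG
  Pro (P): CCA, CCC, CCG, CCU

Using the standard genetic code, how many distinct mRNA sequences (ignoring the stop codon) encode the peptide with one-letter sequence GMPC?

Gly: 4 codons.
Met: 1 codon.
Pro: 4 codons.
Cys: 2 codons.
4 × 1 × 4 × 2 = 32.

32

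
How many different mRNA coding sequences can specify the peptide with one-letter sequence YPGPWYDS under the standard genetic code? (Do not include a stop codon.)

Tyr: 2 codons.
Pro: 4 codons.
Gly: 4 codons.
Pro: 4 codons.
Trp: 1 codon.
Tyr: 2 codons.
Asp: 2 codons.
Ser: 6 codons.
2 × 4 × 4 × 4 × 1 × 2 × 2 × 6 = 3072.

3072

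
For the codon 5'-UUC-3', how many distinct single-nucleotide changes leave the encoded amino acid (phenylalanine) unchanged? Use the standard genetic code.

Position 1: none → 0 synonymous.
Position 2: none → 0 synonymous.
Position 3: UUU → 1 synonymous.
Total: 0 + 0 + 1 = 1.

1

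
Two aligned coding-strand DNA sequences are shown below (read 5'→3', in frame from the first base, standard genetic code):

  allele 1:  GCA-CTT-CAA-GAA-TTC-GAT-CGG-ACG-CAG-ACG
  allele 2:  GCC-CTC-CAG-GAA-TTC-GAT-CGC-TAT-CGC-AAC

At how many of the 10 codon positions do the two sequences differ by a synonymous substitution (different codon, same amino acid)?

4

Codon 1: GCA Ala / GCC Ala — synonymous.
Codon 2: CTT Leu / CTC Leu — synonymous.
Codon 3: CAA Gln / CAG Gln — synonymous.
Codon 4: GAA Glu / GAA Glu — identical.
Codon 5: TTC Phe / TTC Phe — identical.
Codon 6: GAT Asp / GAT Asp — identical.
Codon 7: CGG Arg / CGC Arg — synonymous.
Codon 8: ACG Thr / TAT Tyr — nonsynonymous.
Codon 9: CAG Gln / CGC Arg — nonsynonymous.
Codon 10: ACG Thr / AAC Asn — nonsynonymous.
Synonymous differences: 4.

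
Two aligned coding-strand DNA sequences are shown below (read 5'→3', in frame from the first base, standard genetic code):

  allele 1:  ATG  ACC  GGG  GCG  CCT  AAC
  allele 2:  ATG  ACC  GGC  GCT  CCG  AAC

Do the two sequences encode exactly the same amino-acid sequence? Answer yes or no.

Codon 1: ATG Met / ATG Met — identical.
Codon 2: ACC Thr / ACC Thr — identical.
Codon 3: GGG Gly / GGC Gly — synonymous.
Codon 4: GCG Ala / GCT Ala — synonymous.
Codon 5: CCT Pro / CCG Pro — synonymous.
Codon 6: AAC Asn / AAC Asn — identical.
Nonsynonymous differences: 0 → same protein.

yes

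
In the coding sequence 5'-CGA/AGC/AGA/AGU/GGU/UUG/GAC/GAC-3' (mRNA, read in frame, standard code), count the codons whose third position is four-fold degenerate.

Codon 1 CGA (Arg): third position 4-fold.
Codon 2 AGC (Ser): third position 2-fold.
Codon 3 AGA (Arg): third position 2-fold.
Codon 4 AGU (Ser): third position 2-fold.
Codon 5 GGU (Gly): third position 4-fold.
Codon 6 UUG (Leu): third position 2-fold.
Codon 7 GAC (Asp): third position 2-fold.
Codon 8 GAC (Asp): third position 2-fold.
Four-fold degenerate third positions: 2.

2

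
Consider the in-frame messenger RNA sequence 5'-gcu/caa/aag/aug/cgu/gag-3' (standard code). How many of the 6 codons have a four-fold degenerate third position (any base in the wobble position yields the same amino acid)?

2

Codon 1 GCU (Ala): third position 4-fold.
Codon 2 CAA (Gln): third position 2-fold.
Codon 3 AAG (Lys): third position 2-fold.
Codon 4 AUG (Met): third position 1-fold.
Codon 5 CGU (Arg): third position 4-fold.
Codon 6 GAG (Glu): third position 2-fold.
Four-fold degenerate third positions: 2.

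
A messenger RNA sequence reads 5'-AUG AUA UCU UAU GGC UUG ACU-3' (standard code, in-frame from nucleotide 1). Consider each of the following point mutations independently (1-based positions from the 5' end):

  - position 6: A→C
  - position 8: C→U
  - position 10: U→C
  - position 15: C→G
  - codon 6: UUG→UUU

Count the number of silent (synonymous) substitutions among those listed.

Codon 2: AUA (Ile) → AUC (Ile) — synonymous.
Codon 3: UCU (Ser) → UUU (Phe) — missense.
Codon 4: UAU (Tyr) → CAU (His) — missense.
Codon 5: GGC (Gly) → GGG (Gly) — synonymous.
Codon 6: UUG (Leu) → UUU (Phe) — missense.
Synonymous: 2 of 5.

2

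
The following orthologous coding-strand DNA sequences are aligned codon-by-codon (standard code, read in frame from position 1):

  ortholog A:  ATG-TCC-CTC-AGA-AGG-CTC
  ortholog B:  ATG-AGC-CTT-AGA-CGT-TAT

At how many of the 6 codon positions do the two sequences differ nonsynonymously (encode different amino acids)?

1

Codon 1: ATG Met / ATG Met — identical.
Codon 2: TCC Ser / AGC Ser — synonymous.
Codon 3: CTC Leu / CTT Leu — synonymous.
Codon 4: AGA Arg / AGA Arg — identical.
Codon 5: AGG Arg / CGT Arg — synonymous.
Codon 6: CTC Leu / TAT Tyr — nonsynonymous.
Nonsynonymous differences: 1.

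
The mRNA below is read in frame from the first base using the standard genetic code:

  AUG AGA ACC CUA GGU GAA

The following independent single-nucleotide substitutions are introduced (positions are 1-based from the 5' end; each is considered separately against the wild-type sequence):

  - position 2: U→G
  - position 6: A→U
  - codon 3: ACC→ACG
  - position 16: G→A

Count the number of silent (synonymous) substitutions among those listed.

Codon 1: AUG (Met) → AGG (Arg) — missense.
Codon 2: AGA (Arg) → AGU (Ser) — missense.
Codon 3: ACC (Thr) → ACG (Thr) — synonymous.
Codon 6: GAA (Glu) → AAA (Lys) — missense.
Synonymous: 1 of 4.

1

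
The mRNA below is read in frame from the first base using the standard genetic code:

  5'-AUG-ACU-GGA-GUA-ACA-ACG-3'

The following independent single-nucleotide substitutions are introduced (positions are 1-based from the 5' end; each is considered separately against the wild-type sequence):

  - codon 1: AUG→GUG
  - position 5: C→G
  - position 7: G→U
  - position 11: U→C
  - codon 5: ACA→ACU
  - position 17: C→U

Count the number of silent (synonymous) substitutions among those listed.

1

Codon 1: AUG (Met) → GUG (Val) — missense.
Codon 2: ACU (Thr) → AGU (Ser) — missense.
Codon 3: GGA (Gly) → UGA (Stop) — nonsense.
Codon 4: GUA (Val) → GCA (Ala) — missense.
Codon 5: ACA (Thr) → ACU (Thr) — synonymous.
Codon 6: ACG (Thr) → AUG (Met) — missense.
Synonymous: 1 of 6.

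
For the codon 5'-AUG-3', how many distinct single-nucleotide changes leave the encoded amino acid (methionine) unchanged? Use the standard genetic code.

0

Position 1: none → 0 synonymous.
Position 2: none → 0 synonymous.
Position 3: none → 0 synonymous.
Total: 0 + 0 + 0 = 0.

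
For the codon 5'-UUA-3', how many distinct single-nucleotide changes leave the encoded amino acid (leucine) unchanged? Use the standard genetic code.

Position 1: CUA → 1 synonymous.
Position 2: none → 0 synonymous.
Position 3: UUG → 1 synonymous.
Total: 1 + 0 + 1 = 2.

2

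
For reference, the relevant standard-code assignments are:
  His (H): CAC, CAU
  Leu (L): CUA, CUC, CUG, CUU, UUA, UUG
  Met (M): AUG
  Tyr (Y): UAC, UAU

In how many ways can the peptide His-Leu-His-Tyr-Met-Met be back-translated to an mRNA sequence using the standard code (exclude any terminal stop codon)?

His: 2 codons.
Leu: 6 codons.
His: 2 codons.
Tyr: 2 codons.
Met: 1 codon.
Met: 1 codon.
2 × 6 × 2 × 2 × 1 × 1 = 48.

48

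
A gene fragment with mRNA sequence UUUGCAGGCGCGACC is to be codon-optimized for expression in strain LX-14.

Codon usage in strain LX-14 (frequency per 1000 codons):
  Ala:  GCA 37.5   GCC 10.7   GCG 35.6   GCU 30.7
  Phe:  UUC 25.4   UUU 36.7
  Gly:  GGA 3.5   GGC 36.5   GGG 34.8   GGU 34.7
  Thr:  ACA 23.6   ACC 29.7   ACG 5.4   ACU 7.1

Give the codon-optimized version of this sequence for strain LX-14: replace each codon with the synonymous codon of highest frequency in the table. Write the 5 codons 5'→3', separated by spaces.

Codon 1 (Phe): best is UUU at 36.7.
Codon 2 (Ala): best is GCA at 37.5.
Codon 3 (Gly): best is GGC at 36.5.
Codon 4 (Ala): best is GCA at 37.5.
Codon 5 (Thr): best is ACC at 29.7.

UUU GCA GGC GCA ACC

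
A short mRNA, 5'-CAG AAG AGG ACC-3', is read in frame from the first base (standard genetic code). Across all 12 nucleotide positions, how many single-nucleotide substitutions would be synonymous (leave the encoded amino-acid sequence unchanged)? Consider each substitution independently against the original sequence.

7

Codon 1 (CAG, Gln): 1 synonymous substitution.
Codon 2 (AAG, Lys): 1 synonymous substitution.
Codon 3 (AGG, Arg): 2 synonymous substitutions.
Codon 4 (ACC, Thr): 3 synonymous substitutions.
Total: 1 + 1 + 2 + 3 = 7.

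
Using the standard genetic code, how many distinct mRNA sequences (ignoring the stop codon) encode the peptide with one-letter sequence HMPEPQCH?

His: 2 codons.
Met: 1 codon.
Pro: 4 codons.
Glu: 2 codons.
Pro: 4 codons.
Gln: 2 codons.
Cys: 2 codons.
His: 2 codons.
2 × 1 × 4 × 2 × 4 × 2 × 2 × 2 = 512.

512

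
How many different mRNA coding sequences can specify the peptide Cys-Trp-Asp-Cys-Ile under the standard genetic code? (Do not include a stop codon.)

Cys: 2 codons.
Trp: 1 codon.
Asp: 2 codons.
Cys: 2 codons.
Ile: 3 codons.
2 × 1 × 2 × 2 × 3 = 24.

24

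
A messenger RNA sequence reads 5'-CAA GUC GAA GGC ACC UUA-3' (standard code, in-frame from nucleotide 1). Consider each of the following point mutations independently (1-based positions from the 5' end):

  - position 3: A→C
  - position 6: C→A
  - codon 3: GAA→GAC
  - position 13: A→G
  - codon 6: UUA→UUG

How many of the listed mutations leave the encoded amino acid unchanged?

Codon 1: CAA (Gln) → CAC (His) — missense.
Codon 2: GUC (Val) → GUA (Val) — synonymous.
Codon 3: GAA (Glu) → GAC (Asp) — missense.
Codon 5: ACC (Thr) → GCC (Ala) — missense.
Codon 6: UUA (Leu) → UUG (Leu) — synonymous.
Synonymous: 2 of 5.

2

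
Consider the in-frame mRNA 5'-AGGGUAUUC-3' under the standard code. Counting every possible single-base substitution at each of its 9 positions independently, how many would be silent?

Codon 1 (AGG, Arg): 2 synonymous substitutions.
Codon 2 (GUA, Val): 3 synonymous substitutions.
Codon 3 (UUC, Phe): 1 synonymous substitution.
Total: 2 + 3 + 1 = 6.

6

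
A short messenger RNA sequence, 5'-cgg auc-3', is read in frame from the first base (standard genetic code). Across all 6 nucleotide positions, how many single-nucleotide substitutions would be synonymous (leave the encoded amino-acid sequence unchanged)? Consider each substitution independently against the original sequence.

6

Codon 1 (CGG, Arg): 4 synonymous substitutions.
Codon 2 (AUC, Ile): 2 synonymous substitutions.
Total: 4 + 2 = 6.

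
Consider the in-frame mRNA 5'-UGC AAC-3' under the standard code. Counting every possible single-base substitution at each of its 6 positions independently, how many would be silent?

2

Codon 1 (UGC, Cys): 1 synonymous substitution.
Codon 2 (AAC, Asn): 1 synonymous substitution.
Total: 1 + 1 = 2.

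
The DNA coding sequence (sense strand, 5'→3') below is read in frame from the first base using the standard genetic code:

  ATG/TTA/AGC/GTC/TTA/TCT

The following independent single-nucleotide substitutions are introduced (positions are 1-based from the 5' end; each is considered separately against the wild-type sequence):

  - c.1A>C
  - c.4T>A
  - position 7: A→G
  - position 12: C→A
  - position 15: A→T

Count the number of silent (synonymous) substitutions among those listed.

1

Codon 1: ATG (Met) → CTG (Leu) — missense.
Codon 2: TTA (Leu) → ATA (Ile) — missense.
Codon 3: AGC (Ser) → GGC (Gly) — missense.
Codon 4: GTC (Val) → GTA (Val) — synonymous.
Codon 5: TTA (Leu) → TTT (Phe) — missense.
Synonymous: 1 of 5.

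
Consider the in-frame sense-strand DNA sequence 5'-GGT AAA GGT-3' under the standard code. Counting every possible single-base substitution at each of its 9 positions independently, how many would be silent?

7

Codon 1 (GGT, Gly): 3 synonymous substitutions.
Codon 2 (AAA, Lys): 1 synonymous substitution.
Codon 3 (GGT, Gly): 3 synonymous substitutions.
Total: 3 + 1 + 3 = 7.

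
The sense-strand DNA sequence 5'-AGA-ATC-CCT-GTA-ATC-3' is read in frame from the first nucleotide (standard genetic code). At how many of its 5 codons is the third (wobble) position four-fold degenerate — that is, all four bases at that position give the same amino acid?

Codon 1 AGA (Arg): third position 2-fold.
Codon 2 ATC (Ile): third position 3-fold.
Codon 3 CCT (Pro): third position 4-fold.
Codon 4 GTA (Val): third position 4-fold.
Codon 5 ATC (Ile): third position 3-fold.
Four-fold degenerate third positions: 2.

2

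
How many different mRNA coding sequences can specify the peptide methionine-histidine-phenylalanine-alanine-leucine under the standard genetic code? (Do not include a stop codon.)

96

Met: 1 codon.
His: 2 codons.
Phe: 2 codons.
Ala: 4 codons.
Leu: 6 codons.
1 × 2 × 2 × 4 × 6 = 96.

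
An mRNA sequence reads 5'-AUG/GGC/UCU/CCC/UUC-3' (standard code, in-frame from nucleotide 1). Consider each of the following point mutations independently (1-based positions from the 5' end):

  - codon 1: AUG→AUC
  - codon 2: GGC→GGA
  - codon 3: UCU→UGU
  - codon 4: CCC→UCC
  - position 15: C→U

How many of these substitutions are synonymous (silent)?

Codon 1: AUG (Met) → AUC (Ile) — missense.
Codon 2: GGC (Gly) → GGA (Gly) — synonymous.
Codon 3: UCU (Ser) → UGU (Cys) — missense.
Codon 4: CCC (Pro) → UCC (Ser) — missense.
Codon 5: UUC (Phe) → UUU (Phe) — synonymous.
Synonymous: 2 of 5.

2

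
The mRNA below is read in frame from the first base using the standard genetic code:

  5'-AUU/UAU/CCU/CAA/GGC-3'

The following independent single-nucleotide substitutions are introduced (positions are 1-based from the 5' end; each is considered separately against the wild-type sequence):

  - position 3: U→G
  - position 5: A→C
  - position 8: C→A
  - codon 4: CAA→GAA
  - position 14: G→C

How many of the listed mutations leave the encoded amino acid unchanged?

Codon 1: AUU (Ile) → AUG (Met) — missense.
Codon 2: UAU (Tyr) → UCU (Ser) — missense.
Codon 3: CCU (Pro) → CAU (His) — missense.
Codon 4: CAA (Gln) → GAA (Glu) — missense.
Codon 5: GGC (Gly) → GCC (Ala) — missense.
Synonymous: 0 of 5.

0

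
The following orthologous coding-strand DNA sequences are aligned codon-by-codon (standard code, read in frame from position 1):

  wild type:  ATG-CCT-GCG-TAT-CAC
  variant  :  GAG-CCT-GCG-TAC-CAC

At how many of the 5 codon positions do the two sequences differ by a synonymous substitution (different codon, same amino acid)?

Codon 1: ATG Met / GAG Glu — nonsynonymous.
Codon 2: CCT Pro / CCT Pro — identical.
Codon 3: GCG Ala / GCG Ala — identical.
Codon 4: TAT Tyr / TAC Tyr — synonymous.
Codon 5: CAC His / CAC His — identical.
Synonymous differences: 1.

1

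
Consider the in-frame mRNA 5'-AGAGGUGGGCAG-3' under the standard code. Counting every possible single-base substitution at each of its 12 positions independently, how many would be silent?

9

Codon 1 (AGA, Arg): 2 synonymous substitutions.
Codon 2 (GGU, Gly): 3 synonymous substitutions.
Codon 3 (GGG, Gly): 3 synonymous substitutions.
Codon 4 (CAG, Gln): 1 synonymous substitution.
Total: 2 + 3 + 3 + 1 = 9.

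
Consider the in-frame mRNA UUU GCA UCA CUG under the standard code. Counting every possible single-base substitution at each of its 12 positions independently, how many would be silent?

Codon 1 (UUU, Phe): 1 synonymous substitution.
Codon 2 (GCA, Ala): 3 synonymous substitutions.
Codon 3 (UCA, Ser): 3 synonymous substitutions.
Codon 4 (CUG, Leu): 4 synonymous substitutions.
Total: 1 + 3 + 3 + 4 = 11.

11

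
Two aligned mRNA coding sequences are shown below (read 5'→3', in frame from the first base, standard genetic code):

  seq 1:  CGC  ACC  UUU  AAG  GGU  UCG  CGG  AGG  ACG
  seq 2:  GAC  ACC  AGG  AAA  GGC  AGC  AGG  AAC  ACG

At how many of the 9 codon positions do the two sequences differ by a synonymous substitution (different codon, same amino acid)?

Codon 1: CGC Arg / GAC Asp — nonsynonymous.
Codon 2: ACC Thr / ACC Thr — identical.
Codon 3: UUU Phe / AGG Arg — nonsynonymous.
Codon 4: AAG Lys / AAA Lys — synonymous.
Codon 5: GGU Gly / GGC Gly — synonymous.
Codon 6: UCG Ser / AGC Ser — synonymous.
Codon 7: CGG Arg / AGG Arg — synonymous.
Codon 8: AGG Arg / AAC Asn — nonsynonymous.
Codon 9: ACG Thr / ACG Thr — identical.
Synonymous differences: 4.

4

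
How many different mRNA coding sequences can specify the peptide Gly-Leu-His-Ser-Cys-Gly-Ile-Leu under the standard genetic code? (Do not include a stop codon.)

41472

Gly: 4 codons.
Leu: 6 codons.
His: 2 codons.
Ser: 6 codons.
Cys: 2 codons.
Gly: 4 codons.
Ile: 3 codons.
Leu: 6 codons.
4 × 6 × 2 × 6 × 2 × 4 × 3 × 6 = 41472.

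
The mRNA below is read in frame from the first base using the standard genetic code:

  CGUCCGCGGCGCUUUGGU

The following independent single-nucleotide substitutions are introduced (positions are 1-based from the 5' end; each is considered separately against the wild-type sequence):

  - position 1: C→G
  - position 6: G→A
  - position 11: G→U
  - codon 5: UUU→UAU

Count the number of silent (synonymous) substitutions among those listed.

1

Codon 1: CGU (Arg) → GGU (Gly) — missense.
Codon 2: CCG (Pro) → CCA (Pro) — synonymous.
Codon 4: CGC (Arg) → CUC (Leu) — missense.
Codon 5: UUU (Phe) → UAU (Tyr) — missense.
Synonymous: 1 of 4.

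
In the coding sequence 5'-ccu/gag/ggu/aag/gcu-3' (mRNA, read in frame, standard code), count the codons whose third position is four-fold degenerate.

3

Codon 1 CCU (Pro): third position 4-fold.
Codon 2 GAG (Glu): third position 2-fold.
Codon 3 GGU (Gly): third position 4-fold.
Codon 4 AAG (Lys): third position 2-fold.
Codon 5 GCU (Ala): third position 4-fold.
Four-fold degenerate third positions: 3.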